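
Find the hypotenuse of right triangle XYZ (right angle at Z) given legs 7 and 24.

XY = sqrt(7^2 + 24^2) = sqrt(625) = 25

25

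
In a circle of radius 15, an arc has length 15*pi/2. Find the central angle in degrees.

The full circumference is 2πr = 30*pi.
The arc is 15*pi/2 / 30*pi = 1/4 of the full circle.
So the central angle = 1/4 × 360° = 90°.

90°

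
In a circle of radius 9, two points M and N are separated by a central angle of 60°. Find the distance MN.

Drop a perpendicular from the center to the chord, bisecting both the chord and the central angle.
Each half-chord = r sin(θ/2) = 9 sin(30°).
The full chord = 2 × 9 × sin(30°) = 9.

9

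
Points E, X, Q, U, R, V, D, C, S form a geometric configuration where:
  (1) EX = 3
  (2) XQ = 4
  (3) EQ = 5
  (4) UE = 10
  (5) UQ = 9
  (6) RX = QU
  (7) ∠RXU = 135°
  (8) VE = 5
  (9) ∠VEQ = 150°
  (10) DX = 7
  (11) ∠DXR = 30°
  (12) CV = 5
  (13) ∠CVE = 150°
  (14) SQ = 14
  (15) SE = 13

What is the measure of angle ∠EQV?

Step 1: By the law of cosines on triangle QEV: QV² = 5² + 5² − 2·5·5·cos(150°) = 93.3, so QV ≈ 9.66.
Step 2: By the inverse law of cosines on triangle EQV: cos(∠EQV) = (5² + 9.66² − 5²) / (2·5·9.66) = 93.3/96.59 = 0.9659, so ∠EQV = 15°.

Therefore, the measure of angle ∠EQV = 15°.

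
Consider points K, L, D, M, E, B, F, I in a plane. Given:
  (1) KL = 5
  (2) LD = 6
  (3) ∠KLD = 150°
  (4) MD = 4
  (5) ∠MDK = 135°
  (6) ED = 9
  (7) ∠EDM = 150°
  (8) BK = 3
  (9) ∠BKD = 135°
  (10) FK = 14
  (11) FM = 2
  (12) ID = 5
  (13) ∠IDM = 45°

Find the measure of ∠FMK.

Step 1: By the law of cosines on triangle DLK: DK² = 6² + 5² − 2·6·5·cos(150°) = 112.96, so DK ≈ 10.63.
Step 2: By the law of cosines on triangle MDK: MK² = 4² + 10.63² − 2·4·10.63·cos(135°) = 189.08, so MK ≈ 13.75.
Step 3: By the inverse law of cosines on triangle FMK: cos(∠FMK) = (2² + 13.75² − 14²) / (2·2·13.75) = -2.92/55 = -0.053, so ∠FMK = 93.04°.

Therefore, the measure of angle ∠FMK = 93.04°.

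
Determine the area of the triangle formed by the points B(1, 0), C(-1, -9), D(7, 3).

The Shoelace formula computes the area from vertex coordinates by summing cross products.
For vertices (1,0), (-1,-9), (7,3):
Signed sum = 1*-9 - -1*0 + -1*3 - 7*-9 + 7*0 - 1*3
= -9 + 60 + -3 = 48
Area = (1/2)|48| = 24.

24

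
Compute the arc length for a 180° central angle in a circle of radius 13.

The full circumference is 2πr = 2π(13) = 26*pi.
The arc spans 180° out of 360°, which is a fraction of 1/2.
Arc length = 26*pi × 1/2 = 13*pi.

13*pi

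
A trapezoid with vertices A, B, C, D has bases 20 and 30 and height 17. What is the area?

Area = (20 + 30) * 17 / 2 = 850 / 2 = 425

425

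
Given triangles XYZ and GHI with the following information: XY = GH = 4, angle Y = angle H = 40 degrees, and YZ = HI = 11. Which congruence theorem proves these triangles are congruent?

The given information matches SAS: Two pairs of corresponding sides and the included angle are equal (Side-Angle-Side).

SAS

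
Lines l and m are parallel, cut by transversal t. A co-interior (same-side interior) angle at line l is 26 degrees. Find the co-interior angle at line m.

Co-interior angles sum to 180: 180 - 26 = 154 degrees.

154 degrees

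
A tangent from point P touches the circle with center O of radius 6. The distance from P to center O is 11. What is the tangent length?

tangent = √(d² - r²) = √(11² - 6²) = √(121 - 36) = √85 = sqrt(85)

sqrt(85)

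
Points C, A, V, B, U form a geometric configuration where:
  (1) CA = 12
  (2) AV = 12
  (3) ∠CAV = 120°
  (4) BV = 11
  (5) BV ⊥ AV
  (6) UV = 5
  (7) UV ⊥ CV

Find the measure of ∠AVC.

Step 1: By the law of cosines on triangle VAC: VC² = 12² + 12² − 2·12·12·cos(120°) = 432, so VC = 12·√3.
Step 2: By the inverse law of cosines on triangle AVC: cos(∠AVC) = (12² + (12·√3)² − 12²) / (2·12·12·√3) = 432/498.83 = 0.866, so ∠AVC = 30°.

Therefore, the measure of angle ∠AVC = 30°.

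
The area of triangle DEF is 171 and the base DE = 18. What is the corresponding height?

Area = (1/2) * base * height
height = 2 * Area / base
height = 2 * 171 / 18
height = 342 / 18
height = 19

19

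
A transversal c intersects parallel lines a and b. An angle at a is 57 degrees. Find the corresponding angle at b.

When a transversal crosses parallel lines, angles in the same position at each intersection are called corresponding angles.
These are always equal, so the answer is 57 degrees.

57 degrees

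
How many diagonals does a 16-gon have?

Each of the 16 vertices connects to 13 non-adjacent vertices via diagonals.
Total connections = 16 × 13 = 208, but each diagonal is counted twice.
Number of diagonals = 208 / 2 = 104.

104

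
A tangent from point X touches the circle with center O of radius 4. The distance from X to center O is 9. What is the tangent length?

tangent = √(d² - r²) = √(9² - 4²) = √(81 - 16) = √65 = sqrt(65)

sqrt(65)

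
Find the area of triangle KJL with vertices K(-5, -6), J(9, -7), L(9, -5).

The Shoelace formula computes the area from vertex coordinates by summing cross products.
For vertices (-5,-6), (9,-7), (9,-5):
Signed sum = -5*-7 - 9*-6 + 9*-5 - 9*-7 + 9*-6 - -5*-5
= 89 + 18 + -79 = 28
Area = (1/2)|28| = 14.

14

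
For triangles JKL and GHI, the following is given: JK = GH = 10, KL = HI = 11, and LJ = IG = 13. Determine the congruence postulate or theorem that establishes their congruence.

The given information provides:
JK = GH = 10, KL = HI = 11, and LJ = IG = 13
This matches the SSS congruence theorem.
All three pairs of corresponding sides are equal (Side-Side-Side).

SSS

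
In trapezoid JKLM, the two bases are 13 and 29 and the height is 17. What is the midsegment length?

midsegment = (13 + 29) / 2 = 42 / 2 = 21

21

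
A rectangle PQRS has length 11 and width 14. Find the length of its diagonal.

d = sqrt(11^2 + 14^2) = sqrt(317)

sqrt(317)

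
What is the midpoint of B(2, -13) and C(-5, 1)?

M = ((x₁ + x₂)/2, (y₁ + y₂)/2)
= ((2 + -5)/2, (-13 + 1)/2)
= (-3/2, -12/2) = (-3/2, -6)

(-3/2, -6)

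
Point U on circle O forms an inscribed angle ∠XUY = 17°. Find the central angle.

Central angle = 2 × 17° = 34° (inscribed angle theorem).

34°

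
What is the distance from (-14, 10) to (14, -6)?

d = sqrt((28)^2 + (-16)^2) = sqrt(1040) = 4*sqrt(65)

4*sqrt(65)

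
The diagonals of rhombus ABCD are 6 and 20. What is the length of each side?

Half-diagonals are 3 and 10. side = sqrt(3^2 + 10^2) = sqrt(109)

sqrt(109)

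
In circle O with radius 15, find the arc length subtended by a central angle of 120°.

Arc length = 2πr × θ/360
= 2π × 15 × 1/3
= 10*pi

10*pi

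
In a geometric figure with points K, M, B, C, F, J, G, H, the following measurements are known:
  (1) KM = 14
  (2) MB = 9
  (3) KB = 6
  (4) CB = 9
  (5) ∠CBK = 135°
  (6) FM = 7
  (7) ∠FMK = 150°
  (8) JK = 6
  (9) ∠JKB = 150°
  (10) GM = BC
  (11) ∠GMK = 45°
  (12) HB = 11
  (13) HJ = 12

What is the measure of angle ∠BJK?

Step 1: By the law of cosines on triangle JKB: JB² = 6² + 6² − 2·6·6·cos(150°) = 134.35, so JB ≈ 11.59.
Step 2: By the inverse law of cosines on triangle BJK: cos(∠BJK) = (11.59² + 6² − 6²) / (2·11.59·6) = 134.35/139.09 = 0.9659, so ∠BJK = 15°.

Therefore, the measure of angle ∠BJK = 15°.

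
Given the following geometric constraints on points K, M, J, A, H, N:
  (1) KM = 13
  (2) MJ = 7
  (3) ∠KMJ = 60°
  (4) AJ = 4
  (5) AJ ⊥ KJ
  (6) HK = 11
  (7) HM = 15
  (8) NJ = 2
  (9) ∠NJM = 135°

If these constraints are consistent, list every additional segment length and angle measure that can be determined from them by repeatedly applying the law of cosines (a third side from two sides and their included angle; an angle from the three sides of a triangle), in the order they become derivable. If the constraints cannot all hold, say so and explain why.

The constraints are consistent. Derivable facts, in order:
After 1 step:
- KJ = √127
- MN ≈ 8.53
- ∠HKM = 76.86°
- ∠HMK = 45.57°
- ∠KHM = 57.56°
After 2 steps:
- KA = √143
- ∠JKM = 32.54°
- ∠JMN = 9.54°
- ∠JNM = 35.46°
- ∠KJM = 87.46°
After 3 steps:
- ∠AKJ = 19.54°
- ∠JAK = 70.46°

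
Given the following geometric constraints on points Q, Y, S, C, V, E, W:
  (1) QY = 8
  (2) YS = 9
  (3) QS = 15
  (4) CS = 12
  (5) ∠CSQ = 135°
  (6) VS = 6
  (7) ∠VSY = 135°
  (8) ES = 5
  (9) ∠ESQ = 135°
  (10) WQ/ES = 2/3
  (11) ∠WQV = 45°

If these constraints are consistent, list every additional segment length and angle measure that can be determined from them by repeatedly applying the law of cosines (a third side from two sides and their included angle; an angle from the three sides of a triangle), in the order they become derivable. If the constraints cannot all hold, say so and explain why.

The constraints are consistent. Derivable facts, in order:
After 1 step:
- QC ≈ 24.97
- QE ≈ 18.87
- YV ≈ 13.91
- ∠QSY = 26.32°
- ∠QYS = 123.75°
- ∠SQY = 29.93°
After 2 steps:
- ∠CQS = 19.86°
- ∠EQS = 10.8°
- ∠QCS = 25.14°
- ∠QES = 34.2°
- ∠SVY = 27.24°
- ∠SYV = 17.76°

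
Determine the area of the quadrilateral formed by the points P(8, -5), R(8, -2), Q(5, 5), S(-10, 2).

The Shoelace formula works by pairing each vertex with the next (cycling back to the first).
For each pair, compute x_i*y_(i+1) - x_(i+1)*y_i:
  (8*-2 - 8*-5) = 24
  (8*5 - 5*-2) = 50
  (5*2 - -10*5) = 60
  (-10*-5 - 8*2) = 34
Taking half the absolute value of the total: Area = (1/2)(168) = 84.

84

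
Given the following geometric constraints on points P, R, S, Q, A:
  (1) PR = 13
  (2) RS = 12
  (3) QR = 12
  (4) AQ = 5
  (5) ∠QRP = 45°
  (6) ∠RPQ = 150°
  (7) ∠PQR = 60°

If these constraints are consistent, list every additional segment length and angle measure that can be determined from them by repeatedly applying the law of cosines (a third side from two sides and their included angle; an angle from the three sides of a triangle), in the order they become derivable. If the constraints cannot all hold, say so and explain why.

These constraints are not satisfiable: (5), (6) and (7) are the three interior angles of triangle QRP, which must sum to 180°, but 45° + 150° + 60° = 255°. No planar figure meets all of them, so nothing further can be derived.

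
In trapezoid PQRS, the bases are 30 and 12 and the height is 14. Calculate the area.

Area of a trapezoid = (base1 + base2) * height / 2
Area = (30 + 12) * 14 / 2
Area = 42 * 14 / 2
Area = 588 / 2
Area = 294

294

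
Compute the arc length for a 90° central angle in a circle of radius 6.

Arc length = 2πr × θ/360
= 2π × 6 × 1/4
= 3*pi

3*pi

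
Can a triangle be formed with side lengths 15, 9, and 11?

Yes.
The triangle inequality requires that the sum of any two sides exceeds the third.
Here 9 + 11 = 20 > 15, so the condition is met.

Yes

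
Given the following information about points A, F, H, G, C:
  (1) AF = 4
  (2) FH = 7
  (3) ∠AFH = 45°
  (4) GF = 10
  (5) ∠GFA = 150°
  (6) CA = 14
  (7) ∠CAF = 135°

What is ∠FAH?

Step 1: By the law of cosines on triangle AFH: AH² = 4² + 7² − 2·4·7·cos(45°) = 25.4, so AH ≈ 5.04.
Step 2: By the inverse law of cosines on triangle FAH: cos(∠FAH) = (4² + 5.04² − 7²) / (2·4·5.04) = -7.6/40.32 = -0.1884, so ∠FAH = 100.86°.

Therefore, the measure of angle ∠FAH = 100.86°.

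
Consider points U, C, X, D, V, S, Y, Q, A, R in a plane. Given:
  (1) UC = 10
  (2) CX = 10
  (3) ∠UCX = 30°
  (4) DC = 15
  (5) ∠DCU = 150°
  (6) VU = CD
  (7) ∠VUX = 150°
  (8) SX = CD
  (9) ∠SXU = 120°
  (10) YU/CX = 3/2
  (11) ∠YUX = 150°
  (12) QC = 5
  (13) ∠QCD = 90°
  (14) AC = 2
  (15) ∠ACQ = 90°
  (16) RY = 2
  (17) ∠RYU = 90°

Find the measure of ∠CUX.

Step 1: By the law of cosines on triangle UCX: UX² = 10² + 10² − 2·10·10·cos(30°) = 26.79, so UX ≈ 5.18.
Step 2: By the inverse law of cosines on triangle CUX: cos(∠CUX) = (10² + 5.18² − 10²) / (2·10·5.18) = 26.79/103.53 = 0.2588, so ∠CUX = 75°.

Therefore, the measure of angle ∠CUX = 75°.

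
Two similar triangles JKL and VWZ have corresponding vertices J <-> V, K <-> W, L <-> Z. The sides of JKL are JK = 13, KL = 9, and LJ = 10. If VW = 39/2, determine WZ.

Similar triangles have proportional sides. Setting up the proportion:
VW / JK = WZ / KL
39/2 / 13 = WZ / 9
WZ = 9 * 39/2 / 13 = 27/2.

27/2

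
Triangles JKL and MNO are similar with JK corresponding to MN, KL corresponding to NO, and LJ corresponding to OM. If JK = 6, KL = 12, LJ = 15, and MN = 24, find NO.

k = 24/6 = 4. NO = 4 * 12 = 48.

48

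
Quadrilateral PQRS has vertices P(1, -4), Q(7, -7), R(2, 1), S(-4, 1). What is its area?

Shoelace: sum of cross terms = 63, Area = (1/2)|63| = 63/2

63/2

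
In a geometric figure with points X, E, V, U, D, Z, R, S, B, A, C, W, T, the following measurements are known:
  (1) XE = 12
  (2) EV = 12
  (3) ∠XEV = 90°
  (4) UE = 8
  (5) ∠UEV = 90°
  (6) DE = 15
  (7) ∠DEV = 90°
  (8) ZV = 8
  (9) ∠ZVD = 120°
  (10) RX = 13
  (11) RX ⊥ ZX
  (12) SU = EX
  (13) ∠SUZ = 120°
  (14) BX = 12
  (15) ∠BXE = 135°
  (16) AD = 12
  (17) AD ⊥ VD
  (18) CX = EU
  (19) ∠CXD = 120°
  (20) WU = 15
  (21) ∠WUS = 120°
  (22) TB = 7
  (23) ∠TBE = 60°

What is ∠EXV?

Step 1: By the law of cosines on triangle XEV: XV² = 12² + 12² − 2·12·12·cos(90°) = 288, so XV = 12·√2.
Step 2: By the inverse law of cosines on triangle EXV: cos(∠EXV) = (12² + (12·√2)² − 12²) / (2·12·12·√2) = 288/407.29 = 0.7071, so ∠EXV = 45°.

Therefore, the measure of angle ∠EXV = 45°.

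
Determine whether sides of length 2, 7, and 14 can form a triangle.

The longest side is 14. The other two sides sum to 2 + 7 = 9.
Since 9 ≤ 14, the two shorter sides cannot reach around to close the triangle.

No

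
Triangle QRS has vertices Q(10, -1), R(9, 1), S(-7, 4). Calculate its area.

The Shoelace formula computes the area from vertex coordinates by summing cross products.
For vertices (10,-1), (9,1), (-7,4):
Signed sum = 10*1 - 9*-1 + 9*4 - -7*1 + -7*-1 - 10*4
= 19 + 43 + -33 = 29
Area = (1/2)|29| = 29/2.

29/2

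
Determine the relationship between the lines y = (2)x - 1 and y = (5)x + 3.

Slope of line 1: m1 = 2
Slope of line 2: m2 = 5
For parallel lines we need equal slopes: 2 != 5.
For perpendicular lines we need m1*m2 = -1: (2)(5) = 10 != -1.
Since neither condition holds, the lines are neither parallel nor perpendicular.

Neither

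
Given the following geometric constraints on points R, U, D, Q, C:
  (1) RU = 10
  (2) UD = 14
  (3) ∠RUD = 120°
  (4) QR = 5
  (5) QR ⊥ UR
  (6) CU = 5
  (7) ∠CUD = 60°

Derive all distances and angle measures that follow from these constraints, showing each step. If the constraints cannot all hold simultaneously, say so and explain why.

The constraints are consistent.

Step 1: From RU = 10, UD = 14, and ∠RUD = 120°, by the law of cosines:
  RD² = RU² + UD² - 2·RU·UD·cos(120°) = 100 + 196 + 140 = 436
  RD = 2·√109

Step 2: From UR = 10, RQ = 5, and ∠URQ = 90°, by the law of cosines:
  UQ² = UR² + RQ² - 2·UR·RQ·cos(90°) = 100 + 25 - 0 = 125
  UQ = 5·√5

Step 3: From DU = 14, UC = 5, and ∠DUC = 60°, by the law of cosines:
  DC² = DU² + UC² - 2·DU·UC·cos(60°) = 196 + 25 - 70 = 151
  DC = √151

Step 4: From RD = 2·√109, RU = 10, DU = 14, by the inverse law of cosines:
  cos(∠DRU) = (RD² + RU² - DU²) / (2·RD·RU)
  ∠DRU = 35.5°

Step 5: From UQ = 5·√5, UR = 10, QR = 5, by the inverse law of cosines:
  cos(∠QUR) = (UQ² + UR² - QR²) / (2·UQ·UR)
  ∠QUR = 26.57°

Step 6: From DC = √151, DU = 14, CU = 5, by the inverse law of cosines:
  cos(∠CDU) = (DC² + DU² - CU²) / (2·DC·DU)
  ∠CDU = 20.63°

Step 7: From DR = 2·√109, DU = 14, RU = 10, by the inverse law of cosines:
  cos(∠RDU) = (DR² + DU² - RU²) / (2·DR·DU)
  ∠RDU = 24.5°

Step 8: From QR = 5, QU = 5·√5, RU = 10, by the inverse law of cosines:
  cos(∠RQU) = (QR² + QU² - RU²) / (2·QR·QU)
  ∠RQU = 63.43°

Step 9: From CD = √151, CU = 5, DU = 14, by the inverse law of cosines:
  cos(∠DCU) = (CD² + CU² - DU²) / (2·CD·CU)
  ∠DCU = 99.37°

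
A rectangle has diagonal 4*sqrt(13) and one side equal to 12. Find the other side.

Using the Pythagorean theorem: d^2 = a^2 + b^2
b^2 = d^2 - a^2
b^2 = 208 - 144
b^2 = 64
b = sqrt(64) = 8

8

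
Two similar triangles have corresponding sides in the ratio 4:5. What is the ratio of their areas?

The ratio of areas of similar triangles equals the square of the side ratio.
Side ratio = 4:5
Area ratio = (4/5)^2 = 16/25 = 16:25

16:25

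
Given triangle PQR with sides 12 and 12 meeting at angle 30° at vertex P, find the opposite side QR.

Law of cosines: QR^2 = 12^2 + 12^2 - 2(12)(12)cos(30°) = 288 - 144*sqrt(3), so QR = 12*sqrt(2 - sqrt(3)).

12*sqrt(2 - sqrt(3))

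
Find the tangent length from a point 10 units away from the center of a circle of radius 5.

Let T be the point of tangency. Then OT ⊥ AT (radius ⊥ tangent).
In right triangle OTA: OA² = OT² + AT²
10² = 5² + AT²
AT² = 75, AT = 5*sqrt(3)

5*sqrt(3)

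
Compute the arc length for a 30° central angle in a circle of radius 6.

Arc length = 2πr × θ/360
= 2π × 6 × 1/12
= pi

pi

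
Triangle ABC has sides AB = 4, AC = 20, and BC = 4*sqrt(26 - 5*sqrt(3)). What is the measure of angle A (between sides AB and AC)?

When all three sides of a triangle are known, the law of cosines can be rearranged to find any angle.
cos(C) = (a² + b² - c²) / (2ab) gives cos(A) = sqrt(3)/2.
Taking the inverse cosine: A = 30°.

30°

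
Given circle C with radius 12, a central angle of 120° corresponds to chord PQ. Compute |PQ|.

Chord length = 2r sin(θ/2)
= 2 × 12 × sin(120°/2)
= 2 × 12 × sin(60°)
= 12*sqrt(3)

12*sqrt(3)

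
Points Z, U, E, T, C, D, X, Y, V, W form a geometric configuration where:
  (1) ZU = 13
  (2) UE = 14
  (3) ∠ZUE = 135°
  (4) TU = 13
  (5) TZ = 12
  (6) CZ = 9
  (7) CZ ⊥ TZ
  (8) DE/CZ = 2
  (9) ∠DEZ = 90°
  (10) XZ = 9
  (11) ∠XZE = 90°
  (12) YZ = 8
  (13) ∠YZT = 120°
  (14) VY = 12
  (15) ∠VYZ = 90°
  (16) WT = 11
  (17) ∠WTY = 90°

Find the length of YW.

Step 1: By the law of cosines on triangle YZT: YT² = 8² + 12² − 2·8·12·cos(120°) = 304, so YT = 4·√19.
Step 2: By the law of cosines on triangle YTW: YW² = (4·√19)² + 11² − 2·4·√19·11·cos(90°) = 425, so YW = 5·√17.

Therefore, the length of YW = 5·√17.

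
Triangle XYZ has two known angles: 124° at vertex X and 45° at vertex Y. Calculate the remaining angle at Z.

Let angle Z = x. Then 124 + 45 + x = 180.
x = 180 - 169 = 11 degrees.

11 degrees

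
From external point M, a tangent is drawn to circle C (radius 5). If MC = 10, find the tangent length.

The tangent, radius, and line from the external point to the center form a right triangle.
The right angle is where the tangent meets the radius.
By the Pythagorean theorem: tangent² + 5² = 10²
tangent² = 100 - 25 = 75
tangent = 5*sqrt(3)

5*sqrt(3)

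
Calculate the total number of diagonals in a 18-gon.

The number of diagonals in an n-gon is n(n - 3)/2.
For n = 18: 18(18 - 3)/2 = 18 × 15 / 2 = 135.

135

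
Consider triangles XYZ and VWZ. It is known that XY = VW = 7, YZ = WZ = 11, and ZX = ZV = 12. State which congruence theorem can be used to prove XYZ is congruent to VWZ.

The given information provides:
XY = VW = 7, YZ = WZ = 11, and ZX = ZV = 12
This matches the SSS congruence theorem.
All three pairs of corresponding sides are equal (Side-Side-Side).

SSS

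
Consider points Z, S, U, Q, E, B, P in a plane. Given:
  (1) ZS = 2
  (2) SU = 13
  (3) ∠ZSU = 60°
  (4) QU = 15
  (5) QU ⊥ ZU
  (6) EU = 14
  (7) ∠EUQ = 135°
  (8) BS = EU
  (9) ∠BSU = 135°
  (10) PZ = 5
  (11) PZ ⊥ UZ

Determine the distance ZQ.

Step 1: By the law of cosines on triangle USZ: UZ² = 13² + 2² − 2·13·2·cos(60°) = 147, so UZ = 7·√3.
Step 2: By the law of cosines on triangle ZUQ: ZQ² = (7·√3)² + 15² − 2·7·√3·15·cos(90°) = 372, so ZQ = 2·√93.

Therefore, the length of ZQ = 2·√93.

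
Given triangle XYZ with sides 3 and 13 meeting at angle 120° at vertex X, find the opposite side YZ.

Law of cosines: YZ^2 = 3^2 + 13^2 - 2(3)(13)cos(120°) = 217, so YZ = sqrt(217).

sqrt(217)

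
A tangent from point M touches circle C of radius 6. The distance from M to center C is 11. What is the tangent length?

The tangent, radius, and line from the external point to the center form a right triangle.
The right angle is where the tangent meets the radius.
By the Pythagorean theorem: tangent² + 6² = 11²
tangent² = 121 - 36 = 85
tangent = sqrt(85)

sqrt(85)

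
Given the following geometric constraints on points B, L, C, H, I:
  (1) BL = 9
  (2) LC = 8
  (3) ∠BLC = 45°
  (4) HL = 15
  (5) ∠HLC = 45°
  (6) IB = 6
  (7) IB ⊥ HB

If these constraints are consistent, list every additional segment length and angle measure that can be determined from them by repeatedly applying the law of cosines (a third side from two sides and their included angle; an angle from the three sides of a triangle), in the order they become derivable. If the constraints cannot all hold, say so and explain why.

The constraints are consistent. Derivable facts, in order:
After 1 step:
- BC ≈ 6.57
- CH ≈ 10.92
After 2 steps:
- ∠BCL = 75.58°
- ∠CBL = 59.42°
- ∠CHL = 31.19°
- ∠HCL = 103.81°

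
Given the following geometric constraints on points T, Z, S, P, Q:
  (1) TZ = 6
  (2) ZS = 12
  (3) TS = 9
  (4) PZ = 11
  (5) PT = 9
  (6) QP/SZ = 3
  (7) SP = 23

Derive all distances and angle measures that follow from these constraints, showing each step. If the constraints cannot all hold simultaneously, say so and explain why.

These constraints are not satisfiable: by the triangle inequality in triangle TSP, (3) TS = 9 and (5) PT = 9 force SP ≤ 9 + 9 = 18, but (7) says SP = 23. No planar figure meets all of them, so nothing further can be derived.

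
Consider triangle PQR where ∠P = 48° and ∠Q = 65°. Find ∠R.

angle R = 180 - 48 - 65 = 67 degrees.

67 degrees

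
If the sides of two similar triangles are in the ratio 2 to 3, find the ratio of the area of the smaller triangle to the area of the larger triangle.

Area ratio = (side ratio)^2 = (2/3)^2 = 4:9.

4:9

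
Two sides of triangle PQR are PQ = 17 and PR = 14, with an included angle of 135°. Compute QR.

Law of cosines: QR^2 = 17^2 + 14^2 - 2(17)(14)cos(135°) = 238*sqrt(2) + 485, so QR = sqrt(238*sqrt(2) + 485).

sqrt(238*sqrt(2) + 485)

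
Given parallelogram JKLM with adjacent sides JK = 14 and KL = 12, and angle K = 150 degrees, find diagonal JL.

The diagonal of a parallelogram can be found by treating two adjacent sides and the diagonal as a triangle.
Applying the law of cosines with sides 14, 12 and included angle 150°:
d^2 = 196 + 144 - 336*cos(150°) = 168*sqrt(3) + 340
d = 2*sqrt(42*sqrt(3) + 85)

2*sqrt(42*sqrt(3) + 85)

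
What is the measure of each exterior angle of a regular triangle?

Each exterior angle of a regular n-gon is 360 / n.
For n = 3: 360 / 3 = 120 degrees.

120 degrees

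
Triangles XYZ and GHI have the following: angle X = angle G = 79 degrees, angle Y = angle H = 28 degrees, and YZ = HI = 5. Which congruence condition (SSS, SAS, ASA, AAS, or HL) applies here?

Consider the given information: angle X = angle G = 79 degrees, angle Y = angle H = 28 degrees, and YZ = HI = 5
This is not SSS or HL: SSS requires all three pairs of sides, but we don't have that. HL only applies to right triangles with matching hypotenuse and leg.
The correct criterion is AAS. Two pairs of corresponding angles and a non-included side are equal (Angle-Angle-Side).

AAS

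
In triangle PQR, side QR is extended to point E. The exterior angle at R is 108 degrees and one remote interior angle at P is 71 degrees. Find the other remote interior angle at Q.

By the exterior angle theorem: exterior angle = sum of remote interior angles.
108 = 71 + angle Q
angle Q = 108 - 71 = 37 degrees

37 degrees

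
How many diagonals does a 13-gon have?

Total line segments between 13 vertices = C(13,2) = 78.
Subtract the 13 sides: 78 - 13 = 65 diagonals.

65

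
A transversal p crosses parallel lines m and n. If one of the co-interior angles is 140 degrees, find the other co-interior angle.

Co-interior angles sum to 180: 180 - 140 = 40 degrees.

40 degrees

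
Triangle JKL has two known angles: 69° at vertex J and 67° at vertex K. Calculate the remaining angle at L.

Let angle L = x. Then 69 + 67 + x = 180.
x = 180 - 136 = 44 degrees.

44 degrees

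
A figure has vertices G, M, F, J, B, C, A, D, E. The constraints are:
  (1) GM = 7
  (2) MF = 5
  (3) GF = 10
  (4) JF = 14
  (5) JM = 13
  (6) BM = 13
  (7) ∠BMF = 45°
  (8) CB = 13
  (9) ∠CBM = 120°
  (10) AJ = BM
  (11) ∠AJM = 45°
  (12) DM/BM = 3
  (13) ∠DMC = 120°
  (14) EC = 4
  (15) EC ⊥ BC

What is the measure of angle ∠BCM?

Step 1: By the law of cosines on triangle CBM: CM² = 13² + 13² − 2·13·13·cos(120°) = 507, so CM = 13·√3.
Step 2: By the inverse law of cosines on triangle BCM: cos(∠BCM) = (13² + (13·√3)² − 13²) / (2·13·13·√3) = 507/585.43 = 0.866, so ∠BCM = 30°.

Therefore, the measure of angle ∠BCM = 30°.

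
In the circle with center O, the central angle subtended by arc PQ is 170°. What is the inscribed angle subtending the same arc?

Inscribed angle = 170° / 2 = 85° (inscribed angle theorem).

85°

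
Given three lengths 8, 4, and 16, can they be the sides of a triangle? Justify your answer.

Check the triangle inequality: 8 + 4 = 12 ≤ 16.
Since the sum of two sides does not exceed the third, no triangle can be formed.

No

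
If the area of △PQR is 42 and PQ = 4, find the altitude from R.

height = 2 * 42 / 4 = 21

21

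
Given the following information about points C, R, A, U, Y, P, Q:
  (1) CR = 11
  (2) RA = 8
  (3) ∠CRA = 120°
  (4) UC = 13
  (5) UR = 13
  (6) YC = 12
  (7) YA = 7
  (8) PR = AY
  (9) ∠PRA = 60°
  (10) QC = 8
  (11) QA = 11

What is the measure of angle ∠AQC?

Step 1: By the law of cosines on triangle ARC: AC² = 8² + 11² − 2·8·11·cos(120°) = 273, so AC ≈ 16.52.
Step 2: By the inverse law of cosines on triangle AQC: cos(∠AQC) = (11² + 8² − 16.52²) / (2·11·8) = -88/176 = -0.5, so ∠AQC = 120°.

Therefore, the measure of angle ∠AQC = 120°.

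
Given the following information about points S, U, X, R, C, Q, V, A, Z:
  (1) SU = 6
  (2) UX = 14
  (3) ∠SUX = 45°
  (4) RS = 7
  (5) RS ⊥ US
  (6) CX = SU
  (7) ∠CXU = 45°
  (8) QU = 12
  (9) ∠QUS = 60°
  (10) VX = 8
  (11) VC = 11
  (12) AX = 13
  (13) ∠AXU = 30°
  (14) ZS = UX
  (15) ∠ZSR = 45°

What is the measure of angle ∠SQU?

Step 1: By the law of cosines on triangle QUS: QS² = 12² + 6² − 2·12·6·cos(60°) = 108, so QS = 6·√3.
Step 2: By the inverse law of cosines on triangle SQU: cos(∠SQU) = ((6·√3)² + 12² − 6²) / (2·6·√3·12) = 216/249.42 = 0.866, so ∠SQU = 30°.

Therefore, the measure of angle ∠SQU = 30°.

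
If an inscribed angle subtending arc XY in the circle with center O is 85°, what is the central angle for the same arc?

The inscribed angle theorem states that a central angle is always twice any inscribed angle that subtends the same arc.
Since the inscribed angle is 85°, the central angle = 2 × 85° = 170°.

170°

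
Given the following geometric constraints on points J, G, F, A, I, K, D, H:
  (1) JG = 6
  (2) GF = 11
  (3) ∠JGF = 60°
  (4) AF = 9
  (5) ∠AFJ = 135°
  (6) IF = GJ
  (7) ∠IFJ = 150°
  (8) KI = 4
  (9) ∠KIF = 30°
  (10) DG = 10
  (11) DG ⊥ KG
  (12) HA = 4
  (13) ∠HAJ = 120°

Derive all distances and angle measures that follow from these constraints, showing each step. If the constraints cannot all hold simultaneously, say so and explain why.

The constraints are consistent.

From the given relations:
  IF = GJ = 6

Step 1: From JG = 6, GF = 11, and ∠JGF = 60°, by the law of cosines:
  JF² = JG² + GF² - 2·JG·GF·cos(60°) = 36 + 121 - 66 = 91
  JF = √91

Step 2: From FI = 6, IK = 4, and ∠FIK = 30°, by the law of cosines:
  FK² = FI² + IK² - 2·FI·IK·cos(30°) = 36 + 16 - 41.57 = 10.43
  FK ≈ 3.23

Step 3: From JF = √91, FA = 9, and ∠JFA = 135°, by the law of cosines:
  JA² = JF² + FA² - 2·JF·FA·cos(135°) = 91 + 81 + 121.4 = 293.4
  JA ≈ 17.13

Step 4: From JF = √91, FI = 6, and ∠JFI = 150°, by the law of cosines:
  JI² = JF² + FI² - 2·JF·FI·cos(150°) = 91 + 36 + 99.14 = 226.1
  JI ≈ 15.04

Step 5: From JF = √91, JG = 6, FG = 11, by the inverse law of cosines:
  cos(∠FJG) = (JF² + JG² - FG²) / (2·JF·JG)
  ∠FJG = 87°

Step 6: From FG = 11, FJ = √91, GJ = 6, by the inverse law of cosines:
  cos(∠GFJ) = (FG² + FJ² - GJ²) / (2·FG·FJ)
  ∠GFJ = 33°

Step 7: From FI = 6, FK = 3.23, IK = 4, by the inverse law of cosines:
  cos(∠IFK) = (FI² + FK² - IK²) / (2·FI·FK)
  ∠IFK = 38.26°

Step 8: From KF = 3.23, KI = 4, FI = 6, by the inverse law of cosines:
  cos(∠FKI) = (KF² + KI² - FI²) / (2·KF·KI)
  ∠FKI = 111.74°

Step 9: From JA = 17.13, AH = 4, and ∠JAH = 120°, by the law of cosines:
  JH² = JA² + AH² - 2·JA·AH·cos(120°) = 293.4 + 16 + 68.52 = 377.9
  JH ≈ 19.44

Step 10: From JA = 17.13, JF = √91, AF = 9, by the inverse law of cosines:
  cos(∠AJF) = (JA² + JF² - AF²) / (2·JA·JF)
  ∠AJF = 21.81°

Step 11: From JF = √91, JI = 15.04, FI = 6, by the inverse law of cosines:
  cos(∠FJI) = (JF² + JI² - FI²) / (2·JF·JI)
  ∠FJI = 11.51°

Step 12: From AF = 9, AJ = 17.13, FJ = √91, by the inverse law of cosines:
  cos(∠FAJ) = (AF² + AJ² - FJ²) / (2·AF·AJ)
  ∠FAJ = 23.19°

Step 13: From IF = 6, IJ = 15.04, FJ = √91, by the inverse law of cosines:
  cos(∠FIJ) = (IF² + IJ² - FJ²) / (2·IF·IJ)
  ∠FIJ = 18.49°

Step 14: From JA = 17.13, JH = 19.44, AH = 4, by the inverse law of cosines:
  cos(∠AJH) = (JA² + JH² - AH²) / (2·JA·JH)
  ∠AJH = 10.26°

Step 15: From HA = 4, HJ = 19.44, AJ = 17.13, by the inverse law of cosines:
  cos(∠AHJ) = (HA² + HJ² - AJ²) / (2·HA·HJ)
  ∠AHJ = 49.74°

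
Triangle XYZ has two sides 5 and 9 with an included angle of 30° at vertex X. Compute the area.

Area = (1/2) * XY * XZ * sin(X)
Area = (1/2) * 5 * 9 * sin(30°)
Area = (1/2) * 5 * 9 * 1/2
Area = 45/4

45/4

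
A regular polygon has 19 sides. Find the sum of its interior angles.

The sum of interior angles of an n-sided polygon is (n - 2) * 180.
For n = 19: (19 - 2) * 180 = 17 * 180 = 3060 degrees.

3060 degrees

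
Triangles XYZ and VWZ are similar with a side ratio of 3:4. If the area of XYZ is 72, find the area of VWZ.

The ratio of areas of similar triangles = (side ratio)^2.
Side ratio = 3:4, so area ratio = 9:16.
Area of VWZ / Area of XYZ = 16/9
Area of VWZ = 72 * 16/9 = 128

128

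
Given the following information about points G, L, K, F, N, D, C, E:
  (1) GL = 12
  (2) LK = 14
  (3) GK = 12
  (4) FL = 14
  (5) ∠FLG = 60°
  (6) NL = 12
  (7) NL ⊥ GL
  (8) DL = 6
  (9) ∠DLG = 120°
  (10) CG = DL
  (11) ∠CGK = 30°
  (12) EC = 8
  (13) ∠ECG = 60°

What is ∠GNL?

Step 1: By the law of cosines on triangle NLG: NG² = 12² + 12² − 2·12·12·cos(90°) = 288, so NG = 12·√2.
Step 2: By the inverse law of cosines on triangle GNL: cos(∠GNL) = ((12·√2)² + 12² − 12²) / (2·12·√2·12) = 288/407.29 = 0.7071, so ∠GNL = 45°.

Therefore, the measure of angle ∠GNL = 45°.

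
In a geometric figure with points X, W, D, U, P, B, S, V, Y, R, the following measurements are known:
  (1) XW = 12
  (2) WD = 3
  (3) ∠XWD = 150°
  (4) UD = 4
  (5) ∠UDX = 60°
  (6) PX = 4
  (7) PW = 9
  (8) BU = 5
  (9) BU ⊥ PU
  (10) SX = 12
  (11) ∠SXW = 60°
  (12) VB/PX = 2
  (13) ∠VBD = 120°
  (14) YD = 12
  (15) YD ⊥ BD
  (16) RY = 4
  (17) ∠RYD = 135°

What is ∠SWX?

Step 1: By the law of cosines on triangle WXS: WS² = 12² + 12² − 2·12·12·cos(60°) = 144, so WS = 12.
Step 2: By the inverse law of cosines on triangle SWX: cos(∠SWX) = (12² + 12² − 12²) / (2·12·12) = 144/288 = 0.5, so ∠SWX = 60°.

Therefore, the measure of angle ∠SWX = 60°.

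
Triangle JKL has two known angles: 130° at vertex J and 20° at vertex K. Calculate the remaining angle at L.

By the triangle angle sum property, the three interior angles of any triangle add up to 180°.
We know angle J = 130° and angle K = 20°, so their sum is 150°.
Therefore angle L = 180° - 150° = 30°.

30 degrees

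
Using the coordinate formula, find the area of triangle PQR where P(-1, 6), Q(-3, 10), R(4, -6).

Shoelace: Area = (1/2)|-1(10--6) + -3(-6-6) + 4(6-10)| = (1/2)(4) = 2

2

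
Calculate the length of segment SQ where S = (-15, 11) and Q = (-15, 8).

The horizontal distance is |-15 - -15| = 0 and the vertical distance is |8 - 11| = 3.
By the Pythagorean theorem, d = sqrt(0^2 + 3^2) = sqrt(9) = 3.

3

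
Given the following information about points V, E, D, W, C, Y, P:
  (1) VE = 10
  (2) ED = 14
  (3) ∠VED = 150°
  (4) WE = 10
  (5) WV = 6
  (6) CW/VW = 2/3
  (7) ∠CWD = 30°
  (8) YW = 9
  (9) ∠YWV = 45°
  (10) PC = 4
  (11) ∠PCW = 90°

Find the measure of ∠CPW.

From the given relations: CW = 2/3·VW = 2/3·6 = 4.
Step 1: By the law of cosines on triangle PCW: PW² = 4² + 4² − 2·4·4·cos(90°) = 32, so PW = 4·√2.
Step 2: By the inverse law of cosines on triangle CPW: cos(∠CPW) = (4² + (4·√2)² − 4²) / (2·4·4·√2) = 32/45.25 = 0.7071, so ∠CPW = 45°.

Therefore, the measure of angle ∠CPW = 45°.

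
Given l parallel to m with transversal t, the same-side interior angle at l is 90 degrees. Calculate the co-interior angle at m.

Co-interior angles (same-side interior) formed by parallel lines and a transversal are supplementary (sum to 180 degrees).
The given angle is 90 degrees.
The co-interior angle = 180 - 90 = 90 degrees.

90 degrees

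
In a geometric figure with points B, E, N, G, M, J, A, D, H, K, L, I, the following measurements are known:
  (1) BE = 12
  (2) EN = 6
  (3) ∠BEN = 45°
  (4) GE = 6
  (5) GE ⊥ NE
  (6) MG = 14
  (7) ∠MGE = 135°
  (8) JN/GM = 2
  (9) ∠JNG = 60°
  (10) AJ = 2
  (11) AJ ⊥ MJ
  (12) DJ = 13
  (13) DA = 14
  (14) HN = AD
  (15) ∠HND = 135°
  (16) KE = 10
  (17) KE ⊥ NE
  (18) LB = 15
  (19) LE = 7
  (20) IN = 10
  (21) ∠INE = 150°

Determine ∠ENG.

Step 1: By the law of cosines on triangle NEG: NG² = 6² + 6² − 2·6·6·cos(90°) = 72, so NG = 6·√2.
Step 2: By the inverse law of cosines on triangle ENG: cos(∠ENG) = (6² + (6·√2)² − 6²) / (2·6·6·√2) = 72/101.82 = 0.7071, so ∠ENG = 45°.

Therefore, the measure of angle ∠ENG = 45°.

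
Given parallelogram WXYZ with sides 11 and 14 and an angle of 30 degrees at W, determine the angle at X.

Opposite sides of a parallelogram are parallel, so consecutive angles form co-interior angles on a transversal.
Co-interior angles sum to 180°, giving angle X = 180 - 30 = 150 degrees.

150 degrees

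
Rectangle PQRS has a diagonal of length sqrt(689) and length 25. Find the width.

The diagonal of a rectangle forms a right triangle with the two sides.
Rearranging the Pythagorean theorem: missing side = sqrt(d^2 - known^2).
= sqrt(689 - 625) = sqrt(64) = 8.

8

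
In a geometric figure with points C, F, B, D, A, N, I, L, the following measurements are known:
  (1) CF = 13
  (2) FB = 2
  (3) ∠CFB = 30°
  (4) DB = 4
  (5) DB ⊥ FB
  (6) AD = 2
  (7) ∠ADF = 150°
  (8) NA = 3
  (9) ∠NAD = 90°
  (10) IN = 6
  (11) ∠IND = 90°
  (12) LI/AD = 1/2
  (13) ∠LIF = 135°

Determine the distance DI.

Step 1: By the law of cosines on triangle DAN: DN² = 2² + 3² − 2·2·3·cos(90°) = 13, so DN = √13.
Step 2: By the law of cosines on triangle DNI: DI² = √13² + 6² − 2·√13·6·cos(90°) = 49, so DI = 7.

Therefore, the length of DI = 7.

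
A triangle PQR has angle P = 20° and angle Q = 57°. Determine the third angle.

Let angle R = x. Then 20 + 57 + x = 180.
x = 180 - 77 = 103 degrees.

103 degrees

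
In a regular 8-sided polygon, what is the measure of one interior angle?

Each interior angle of a regular n-gon is (n - 2) * 180 / n.
For n = 8: (8 - 2) * 180 / 8 = 1080/8 = 135 degrees.

135 degrees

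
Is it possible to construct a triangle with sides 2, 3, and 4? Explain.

For three segments to close into a triangle, no single side can be as long as the other two combined.
The longest side is 4, and 2 + 3 = 5 > 4.
A triangle can be formed.

Yes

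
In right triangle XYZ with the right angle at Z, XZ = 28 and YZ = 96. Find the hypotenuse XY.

By the Pythagorean theorem: XY^2 = XZ^2 + YZ^2
XY^2 = 28^2 + 96^2 = 784 + 9216 = 10000
XY = sqrt(10000) = 100

100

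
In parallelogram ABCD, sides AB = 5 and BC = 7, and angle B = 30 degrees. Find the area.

The area of a parallelogram equals the product of two adjacent sides times the sine of the included angle.
This is because the height equals 7 * sin(30°) = 7/2.
Area = 5 * 7/2 = 35/2

35/2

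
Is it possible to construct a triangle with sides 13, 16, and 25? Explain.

For three segments to close into a triangle, no single side can be as long as the other two combined.
The longest side is 25, and 13 + 16 = 29 > 25.
A triangle can be formed.

Yes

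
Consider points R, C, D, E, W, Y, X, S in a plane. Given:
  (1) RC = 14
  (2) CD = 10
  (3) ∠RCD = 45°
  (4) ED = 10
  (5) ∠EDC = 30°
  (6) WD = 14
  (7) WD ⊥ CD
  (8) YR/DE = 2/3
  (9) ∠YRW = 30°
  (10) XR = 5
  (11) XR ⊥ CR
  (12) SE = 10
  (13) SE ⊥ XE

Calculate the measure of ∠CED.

Step 1: By the law of cosines on triangle EDC: EC² = 10² + 10² − 2·10·10·cos(30°) = 26.79, so EC ≈ 5.18.
Step 2: By the inverse law of cosines on triangle CED: cos(∠CED) = (5.18² + 10² − 10²) / (2·5.18·10) = 26.79/103.53 = 0.2588, so ∠CED = 75°.

Therefore, the measure of angle ∠CED = 75°.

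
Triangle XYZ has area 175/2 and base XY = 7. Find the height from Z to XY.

Rearranging the area formula Area = (1/2) * base * height:
height = 2 * Area / base = 2 * 175/2 / 7 = 25.

25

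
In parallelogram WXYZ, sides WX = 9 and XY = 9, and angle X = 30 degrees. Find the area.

Area = a * b * sin(theta)
Area = 9 * 9 * sin(30 degrees)
Area = 81 * 1/2
Area = 81/2

81/2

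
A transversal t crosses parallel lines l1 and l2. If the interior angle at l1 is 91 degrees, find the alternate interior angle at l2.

Alternate interior angles formed by parallel lines and a transversal are equal.
The given angle is 91 degrees.
The alternate interior angle = 91 degrees.

91 degrees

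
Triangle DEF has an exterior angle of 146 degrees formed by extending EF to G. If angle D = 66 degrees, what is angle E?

The exterior angle theorem states that an exterior angle equals the sum of the two non-adjacent interior angles.
So 146 = 66 + angle E, which gives angle E = 146 - 66 = 80 degrees.

80 degrees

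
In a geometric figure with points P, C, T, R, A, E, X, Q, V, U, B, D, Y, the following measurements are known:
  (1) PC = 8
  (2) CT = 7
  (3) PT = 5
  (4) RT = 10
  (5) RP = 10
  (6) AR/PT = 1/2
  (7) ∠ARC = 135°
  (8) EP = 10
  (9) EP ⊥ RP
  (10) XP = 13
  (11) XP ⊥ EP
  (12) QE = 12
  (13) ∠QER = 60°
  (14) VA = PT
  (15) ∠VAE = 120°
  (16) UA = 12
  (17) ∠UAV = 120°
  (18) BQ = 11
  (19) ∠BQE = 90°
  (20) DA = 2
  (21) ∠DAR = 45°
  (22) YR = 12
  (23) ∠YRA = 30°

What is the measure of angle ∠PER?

Step 1: By the law of cosines on triangle EPR: ER² = 10² + 10² − 2·10·10·cos(90°) = 200, so ER = 10·√2.
Step 2: By the inverse law of cosines on triangle PER: cos(∠PER) = (10² + (10·√2)² − 10²) / (2·10·10·√2) = 200/282.84 = 0.7071, so ∠PER = 45°.

Therefore, the measure of angle ∠PER = 45°.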